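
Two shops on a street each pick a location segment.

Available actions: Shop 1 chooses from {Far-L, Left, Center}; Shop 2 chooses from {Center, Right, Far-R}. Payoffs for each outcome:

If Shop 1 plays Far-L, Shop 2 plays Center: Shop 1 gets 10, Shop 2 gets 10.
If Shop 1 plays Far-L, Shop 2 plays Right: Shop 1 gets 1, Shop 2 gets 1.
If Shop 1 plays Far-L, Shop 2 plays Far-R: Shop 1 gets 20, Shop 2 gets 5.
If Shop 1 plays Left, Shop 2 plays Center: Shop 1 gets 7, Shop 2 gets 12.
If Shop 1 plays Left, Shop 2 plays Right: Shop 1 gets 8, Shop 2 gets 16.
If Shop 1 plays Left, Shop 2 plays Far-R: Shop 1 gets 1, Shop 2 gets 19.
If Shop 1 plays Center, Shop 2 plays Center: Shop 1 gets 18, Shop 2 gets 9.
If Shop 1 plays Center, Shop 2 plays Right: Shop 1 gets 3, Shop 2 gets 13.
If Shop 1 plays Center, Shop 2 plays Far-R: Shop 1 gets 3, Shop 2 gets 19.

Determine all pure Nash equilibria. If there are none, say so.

There is no pure-strategy Nash equilibrium.

For each player, find the best response to each opponent profile; mutual best responses are the pure NE.
Shop 1 against Center: payoffs 10, 7, 18 → best response Center.
Shop 1 against Right: payoffs 1, 8, 3 → best response Left.
Shop 1 against Far-R: payoffs 20, 1, 3 → best response Far-L.
Shop 2 against Far-L: payoffs 10, 1, 5 → best response Center.
Shop 2 against Left: payoffs 12, 16, 19 → best response Far-R.
Shop 2 against Center: payoffs 9, 13, 19 → best response Far-R.
No profile is a mutual best response for all players.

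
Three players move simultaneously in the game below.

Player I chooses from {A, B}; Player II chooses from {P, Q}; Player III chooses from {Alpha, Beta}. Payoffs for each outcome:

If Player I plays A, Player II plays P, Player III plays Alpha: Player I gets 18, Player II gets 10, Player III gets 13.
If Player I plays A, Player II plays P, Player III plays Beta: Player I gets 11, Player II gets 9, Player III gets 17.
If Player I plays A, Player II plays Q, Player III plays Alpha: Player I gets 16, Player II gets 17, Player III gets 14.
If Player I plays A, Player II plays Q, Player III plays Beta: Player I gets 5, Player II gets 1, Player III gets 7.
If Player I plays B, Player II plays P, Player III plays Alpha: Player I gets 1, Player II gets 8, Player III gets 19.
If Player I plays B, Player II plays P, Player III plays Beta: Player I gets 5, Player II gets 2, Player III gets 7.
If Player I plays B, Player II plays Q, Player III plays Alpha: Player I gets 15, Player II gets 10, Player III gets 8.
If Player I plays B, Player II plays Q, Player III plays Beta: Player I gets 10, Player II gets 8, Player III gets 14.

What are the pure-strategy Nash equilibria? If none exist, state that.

Pure-strategy Nash equilibria: (A, P, Beta), (A, Q, Alpha), (B, Q, Beta)

Player I against (P, Alpha): payoffs 18, 1 → best response A.
Player I against (P, Beta): payoffs 11, 5 → best response A.
Player I against (Q, Alpha): payoffs 16, 15 → best response A.
Player I against (Q, Beta): payoffs 5, 10 → best response B.
Player II against (A, Alpha): payoffs 10, 17 → best response Q.
Player II against (A, Beta): payoffs 9, 1 → best response P.
Player II against (B, Alpha): payoffs 8, 10 → best response Q.
Player II against (B, Beta): payoffs 2, 8 → best response Q.
Player III against (A, P): payoffs 13, 17 → best response Beta.
Player III against (A, Q): payoffs 14, 7 → best response Alpha.
Player III against (B, P): payoffs 19, 7 → best response Alpha.
Player III against (B, Q): payoffs 8, 14 → best response Beta.
Mutual best responses: (A, P, Beta); (A, Q, Alpha); (B, Q, Beta).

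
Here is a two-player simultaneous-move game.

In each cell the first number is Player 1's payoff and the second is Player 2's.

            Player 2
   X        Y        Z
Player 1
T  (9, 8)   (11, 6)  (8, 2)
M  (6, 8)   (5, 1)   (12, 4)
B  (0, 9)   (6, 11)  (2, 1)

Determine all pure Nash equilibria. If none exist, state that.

The unique pure-strategy Nash equilibrium is (T, X).

For each player, find the best response to each opponent profile; mutual best responses are the pure NE.
Player 1 against X: payoffs 9, 6, 0 → best response T.
Player 1 against Y: payoffs 11, 5, 6 → best response T.
Player 1 against Z: payoffs 8, 12, 2 → best response M.
Player 2 against T: payoffs 8, 6, 2 → best response X.
Player 2 against M: payoffs 8, 1, 4 → best response X.
Player 2 against B: payoffs 9, 11, 1 → best response Y.
Mutual best responses: (T, X).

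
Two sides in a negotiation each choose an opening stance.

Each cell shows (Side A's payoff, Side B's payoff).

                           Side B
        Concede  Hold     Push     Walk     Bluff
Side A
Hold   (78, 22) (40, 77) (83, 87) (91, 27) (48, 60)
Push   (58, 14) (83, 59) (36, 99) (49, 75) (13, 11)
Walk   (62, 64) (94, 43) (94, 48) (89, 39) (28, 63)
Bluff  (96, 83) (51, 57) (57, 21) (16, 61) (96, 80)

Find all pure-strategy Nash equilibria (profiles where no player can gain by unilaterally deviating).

Side A against Concede: payoffs 78, 58, 62, 96 → best response Bluff.
Side A against Hold: payoffs 40, 83, 94, 51 → best response Walk.
Side A against Push: payoffs 83, 36, 94, 57 → best response Walk.
Side A against Walk: payoffs 91, 49, 89, 16 → best response Hold.
Side A against Bluff: payoffs 48, 13, 28, 96 → best response Bluff.
Side B against Hold: payoffs 22, 77, 87, 27, 60 → best response Push.
Side B against Push: payoffs 14, 59, 99, 75, 11 → best response Push.
Side B against Walk: payoffs 64, 43, 48, 39, 63 → best response Concede.
Side B against Bluff: payoffs 83, 57, 21, 61, 80 → best response Concede.
Mutual best responses: (Bluff, Concede).

Pure NE: (Bluff, Concede)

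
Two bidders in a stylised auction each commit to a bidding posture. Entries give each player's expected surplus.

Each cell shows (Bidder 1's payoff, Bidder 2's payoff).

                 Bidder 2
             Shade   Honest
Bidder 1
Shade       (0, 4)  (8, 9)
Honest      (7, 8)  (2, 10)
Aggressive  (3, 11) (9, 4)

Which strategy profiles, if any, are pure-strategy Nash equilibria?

Bidder 1 against Shade: payoffs 0, 7, 3 → best response Honest.
Bidder 1 against Honest: payoffs 8, 2, 9 → best response Aggressive.
Bidder 2 against Shade: payoffs 4, 9 → best response Honest.
Bidder 2 against Honest: payoffs 8, 10 → best response Honest.
Bidder 2 against Aggressive: payoffs 11, 4 → best response Shade.
No profile is a mutual best response for all players.

none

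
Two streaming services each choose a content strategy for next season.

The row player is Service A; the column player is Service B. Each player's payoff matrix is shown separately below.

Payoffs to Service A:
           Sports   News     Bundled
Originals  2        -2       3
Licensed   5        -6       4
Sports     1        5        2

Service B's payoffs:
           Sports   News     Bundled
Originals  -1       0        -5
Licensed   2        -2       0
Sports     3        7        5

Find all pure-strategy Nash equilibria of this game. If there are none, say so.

The pure Nash equilibria are (Licensed, Sports), (Sports, News).

(Originals, Sports): Service A can switch to Licensed (2 → 5). Not NE.
(Originals, News): Service A can switch to Sports (-2 → 5). Not NE.
(Originals, Bundled): Service A can switch to Licensed (3 → 4). Not NE.
(Licensed, Sports): Service A gets 5, best alternative 2; Service B gets 2, best alternative 0. No profitable deviation — NE.
(Licensed, News): Service A can switch to Originals (-6 → -2). Not NE.
(Licensed, Bundled): Service B can switch to Sports (0 → 2). Not NE.
(Sports, Sports): Service A can switch to Originals (1 → 2). Not NE.
(Sports, News): Service A gets 5, best alternative -2; Service B gets 7, best alternative 5. No profitable deviation — NE.
(Sports, Bundled): Service A can switch to Originals (2 → 3). Not NE.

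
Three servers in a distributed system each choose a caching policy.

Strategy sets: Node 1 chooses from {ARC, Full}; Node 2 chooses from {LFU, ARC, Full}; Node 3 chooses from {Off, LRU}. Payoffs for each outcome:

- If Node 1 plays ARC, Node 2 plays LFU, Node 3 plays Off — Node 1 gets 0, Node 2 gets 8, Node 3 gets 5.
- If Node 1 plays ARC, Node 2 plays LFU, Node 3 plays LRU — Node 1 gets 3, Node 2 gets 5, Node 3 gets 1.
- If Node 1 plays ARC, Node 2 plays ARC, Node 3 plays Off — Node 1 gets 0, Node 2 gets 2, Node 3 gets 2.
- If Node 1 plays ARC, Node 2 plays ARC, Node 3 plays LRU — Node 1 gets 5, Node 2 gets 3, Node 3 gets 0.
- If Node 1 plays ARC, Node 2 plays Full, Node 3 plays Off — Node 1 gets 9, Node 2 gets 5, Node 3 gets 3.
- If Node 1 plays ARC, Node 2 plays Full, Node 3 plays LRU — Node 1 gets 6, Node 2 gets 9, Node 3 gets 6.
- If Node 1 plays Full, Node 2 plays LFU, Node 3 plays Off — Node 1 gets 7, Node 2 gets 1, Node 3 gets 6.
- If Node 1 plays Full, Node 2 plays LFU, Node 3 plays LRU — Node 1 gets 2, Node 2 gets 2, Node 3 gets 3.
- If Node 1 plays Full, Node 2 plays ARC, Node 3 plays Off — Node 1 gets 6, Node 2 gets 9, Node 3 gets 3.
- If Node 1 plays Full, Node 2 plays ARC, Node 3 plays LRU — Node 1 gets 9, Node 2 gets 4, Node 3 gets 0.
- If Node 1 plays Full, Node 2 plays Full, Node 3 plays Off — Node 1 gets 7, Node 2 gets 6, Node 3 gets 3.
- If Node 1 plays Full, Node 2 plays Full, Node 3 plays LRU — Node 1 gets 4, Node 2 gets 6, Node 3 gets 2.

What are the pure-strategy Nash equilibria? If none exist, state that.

(ARC, LFU, Off): Node 1 can switch to Full (0 → 7). Not NE.
(ARC, LFU, LRU): Node 2 can switch to Full (5 → 9). Not NE.
(ARC, ARC, Off): Node 1 can switch to Full (0 → 6). Not NE.
(ARC, ARC, LRU): Node 1 can switch to Full (5 → 9). Not NE.
(ARC, Full, Off): Node 2 can switch to LFU (5 → 8). Not NE.
(ARC, Full, LRU): Node 1 gets 6, best alternative 4; Node 2 gets 9, best alternative 5; Node 3 gets 6, best alternative 3. No profitable deviation — NE.
(Full, LFU, Off): Node 2 can switch to ARC (1 → 9). Not NE.
(Full, LFU, LRU): Node 1 can switch to ARC (2 → 3). Not NE.
(Full, ARC, Off): Node 1 gets 6, best alternative 0; Node 2 gets 9, best alternative 6; Node 3 gets 3, best alternative 0. No profitable deviation — NE.
(Full, ARC, LRU): Node 2 can switch to Full (4 → 6). Not NE.
(Full, Full, Off): Node 1 can switch to ARC (7 → 9). Not NE.
(Full, Full, LRU): Node 1 can switch to ARC (4 → 6). Not NE.

The pure Nash equilibria are (ARC, Full, LRU), (Full, ARC, Off).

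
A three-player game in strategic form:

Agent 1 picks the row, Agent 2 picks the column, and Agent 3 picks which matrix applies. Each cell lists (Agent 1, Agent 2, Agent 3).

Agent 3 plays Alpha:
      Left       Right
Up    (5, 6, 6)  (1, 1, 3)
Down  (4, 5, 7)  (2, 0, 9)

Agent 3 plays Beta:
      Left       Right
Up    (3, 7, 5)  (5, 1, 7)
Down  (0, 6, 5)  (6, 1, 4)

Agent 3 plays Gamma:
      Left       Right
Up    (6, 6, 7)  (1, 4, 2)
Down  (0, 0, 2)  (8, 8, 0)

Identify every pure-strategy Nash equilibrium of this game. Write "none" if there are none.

The unique pure-strategy Nash equilibrium is (Up, Left, Gamma).

(Up, Left, Alpha): Agent 3 can switch to Gamma (6 → 7). Not NE.
(Up, Left, Beta): Agent 3 can switch to Alpha (5 → 6). Not NE.
(Up, Left, Gamma): Agent 1 gets 6, best alternative 0; Agent 2 gets 6, best alternative 4; Agent 3 gets 7, best alternative 6. No profitable deviation — NE.
(Up, Right, Alpha): Agent 1 can switch to Down (1 → 2). Not NE.
(Up, Right, Beta): Agent 1 can switch to Down (5 → 6). Not NE.
(Up, Right, Gamma): Agent 1 can switch to Down (1 → 8). Not NE.
(Down, Left, Alpha): Agent 1 can switch to Up (4 → 5). Not NE.
(Down, Left, Beta): Agent 1 can switch to Up (0 → 3). Not NE.
(Down, Left, Gamma): Agent 1 can switch to Up (0 → 6). Not NE.
(Down, Right, Alpha): Agent 2 can switch to Left (0 → 5). Not NE.
(Down, Right, Beta): Agent 2 can switch to Left (1 → 6). Not NE.
(The remaining 1 profile has a profitable deviation by the same check.)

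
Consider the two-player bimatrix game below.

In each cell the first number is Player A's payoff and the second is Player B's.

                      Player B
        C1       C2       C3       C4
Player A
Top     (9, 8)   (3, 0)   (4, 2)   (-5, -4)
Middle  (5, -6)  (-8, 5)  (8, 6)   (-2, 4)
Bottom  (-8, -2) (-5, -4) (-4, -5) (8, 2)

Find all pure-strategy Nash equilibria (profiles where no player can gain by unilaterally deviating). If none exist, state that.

(Top, C1): Player A gets 9, best alternative 5; Player B gets 8, best alternative 2. No profitable deviation — NE.
(Top, C2): Player B can switch to C1 (0 → 8). Not NE.
(Top, C3): Player A can switch to Middle (4 → 8). Not NE.
(Top, C4): Player A can switch to Middle (-5 → -2). Not NE.
(Middle, C1): Player A can switch to Top (5 → 9). Not NE.
(Middle, C2): Player A can switch to Top (-8 → 3). Not NE.
(Middle, C3): Player A gets 8, best alternative 4; Player B gets 6, best alternative 5. No profitable deviation — NE.
(Middle, C4): Player A can switch to Bottom (-2 → 8). Not NE.
(Bottom, C4): Player A gets 8, best alternative -2; Player B gets 2, best alternative -2. No profitable deviation — NE.
(The remaining 3 profiles each have a profitable deviation by the same check.)

Pure-strategy Nash equilibria: (Top, C1) and (Middle, C3) and (Bottom, C4)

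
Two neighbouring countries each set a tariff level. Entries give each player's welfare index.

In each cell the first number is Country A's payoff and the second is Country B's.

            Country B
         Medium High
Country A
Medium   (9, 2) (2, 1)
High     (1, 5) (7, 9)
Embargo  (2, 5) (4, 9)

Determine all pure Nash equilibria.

The pure Nash equilibria are (Medium, Medium), (High, High).

Mark each player's best response to every combination of opponents' strategies; a profile where every player is best-responding is a pure Nash equilibrium.
Country A against Medium: payoffs 9, 1, 2 → best response Medium.
Country A against High: payoffs 2, 7, 4 → best response High.
Country B against Medium: payoffs 2, 1 → best response Medium.
Country B against High: payoffs 5, 9 → best response High.
Country B against Embargo: payoffs 5, 9 → best response High.
Mutual best responses: (Medium, Medium); (High, High).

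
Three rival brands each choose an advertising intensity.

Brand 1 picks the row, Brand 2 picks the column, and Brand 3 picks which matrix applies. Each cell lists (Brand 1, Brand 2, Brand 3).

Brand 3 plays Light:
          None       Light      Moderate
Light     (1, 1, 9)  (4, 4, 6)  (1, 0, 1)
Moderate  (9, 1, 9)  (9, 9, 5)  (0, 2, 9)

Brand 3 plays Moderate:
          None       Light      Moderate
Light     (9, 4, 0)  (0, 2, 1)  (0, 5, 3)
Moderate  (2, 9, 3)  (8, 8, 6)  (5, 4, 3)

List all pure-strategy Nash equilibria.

For each player, find the best response to each opponent profile; mutual best responses are the pure NE.
Brand 1 against (None, Light): payoffs 1, 9 → best response Moderate.
Brand 1 against (None, Moderate): payoffs 9, 2 → best response Light.
Brand 1 against (Light, Light): payoffs 4, 9 → best response Moderate.
Brand 1 against (Light, Moderate): payoffs 0, 8 → best response Moderate.
Brand 1 against (Moderate, Light): payoffs 1, 0 → best response Light.
Brand 1 against (Moderate, Moderate): payoffs 0, 5 → best response Moderate.
Brand 2 against (Light, Light): payoffs 1, 4, 0 → best response Light.
Brand 2 against (Light, Moderate): payoffs 4, 2, 5 → best response Moderate.
Brand 2 against (Moderate, Light): payoffs 1, 9, 2 → best response Light.
Brand 2 against (Moderate, Moderate): payoffs 9, 8, 4 → best response None.
Brand 3 against (Light, None): payoffs 9, 0 → best response Light.
Brand 3 against (Light, Light): payoffs 6, 1 → best response Light.
Brand 3 against (Light, Moderate): payoffs 1, 3 → best response Moderate.
Brand 3 against (Moderate, None): payoffs 9, 3 → best response Light.
Brand 3 against (Moderate, Light): payoffs 5, 6 → best response Moderate.
Brand 3 against (Moderate, Moderate): payoffs 9, 3 → best response Light.
No profile is a mutual best response for all players.

No pure-strategy Nash equilibrium.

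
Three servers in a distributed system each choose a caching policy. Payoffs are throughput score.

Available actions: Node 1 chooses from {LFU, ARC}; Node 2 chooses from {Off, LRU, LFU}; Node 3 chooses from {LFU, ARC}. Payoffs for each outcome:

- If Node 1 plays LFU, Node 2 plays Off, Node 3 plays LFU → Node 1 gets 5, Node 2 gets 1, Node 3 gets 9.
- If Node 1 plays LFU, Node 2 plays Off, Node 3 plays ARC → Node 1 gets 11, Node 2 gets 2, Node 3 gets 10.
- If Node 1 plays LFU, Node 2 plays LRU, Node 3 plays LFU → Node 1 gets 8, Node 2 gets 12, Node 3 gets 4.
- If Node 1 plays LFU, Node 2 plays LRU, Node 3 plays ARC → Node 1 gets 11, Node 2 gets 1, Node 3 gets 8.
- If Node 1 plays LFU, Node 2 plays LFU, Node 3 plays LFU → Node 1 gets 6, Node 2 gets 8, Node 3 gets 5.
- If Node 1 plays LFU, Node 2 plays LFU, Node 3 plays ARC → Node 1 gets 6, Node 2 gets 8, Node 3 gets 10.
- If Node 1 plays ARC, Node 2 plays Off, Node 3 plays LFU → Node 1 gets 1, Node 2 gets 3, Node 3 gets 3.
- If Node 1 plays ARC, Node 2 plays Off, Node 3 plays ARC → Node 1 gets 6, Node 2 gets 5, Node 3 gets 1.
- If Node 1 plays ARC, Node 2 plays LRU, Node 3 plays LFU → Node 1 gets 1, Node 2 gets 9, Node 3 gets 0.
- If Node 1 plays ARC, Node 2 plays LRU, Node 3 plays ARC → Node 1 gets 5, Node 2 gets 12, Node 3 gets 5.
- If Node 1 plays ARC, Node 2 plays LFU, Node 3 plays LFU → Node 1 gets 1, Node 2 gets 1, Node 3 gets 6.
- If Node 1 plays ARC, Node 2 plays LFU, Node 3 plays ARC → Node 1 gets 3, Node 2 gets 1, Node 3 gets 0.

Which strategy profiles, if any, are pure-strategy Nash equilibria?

(LFU, LFU, ARC)

(LFU, Off, LFU): Node 2 can switch to LRU (1 → 12). Not NE.
(LFU, Off, ARC): Node 2 can switch to LFU (2 → 8). Not NE.
(LFU, LRU, LFU): Node 3 can switch to ARC (4 → 8). Not NE.
(LFU, LRU, ARC): Node 2 can switch to Off (1 → 2). Not NE.
(LFU, LFU, LFU): Node 2 can switch to LRU (8 → 12). Not NE.
(LFU, LFU, ARC): Node 1 gets 6, best alternative 3; Node 2 gets 8, best alternative 2; Node 3 gets 10, best alternative 5. No profitable deviation — NE.
(ARC, Off, LFU): Node 1 can switch to LFU (1 → 5). Not NE.
(ARC, Off, ARC): Node 1 can switch to LFU (6 → 11). Not NE.
(ARC, LRU, LFU): Node 1 can switch to LFU (1 → 8). Not NE.
(ARC, LRU, ARC): Node 1 can switch to LFU (5 → 11). Not NE.
(ARC, LFU, LFU): Node 1 can switch to LFU (1 → 6). Not NE.
(ARC, LFU, ARC): Node 1 can switch to LFU (3 → 6). Not NE.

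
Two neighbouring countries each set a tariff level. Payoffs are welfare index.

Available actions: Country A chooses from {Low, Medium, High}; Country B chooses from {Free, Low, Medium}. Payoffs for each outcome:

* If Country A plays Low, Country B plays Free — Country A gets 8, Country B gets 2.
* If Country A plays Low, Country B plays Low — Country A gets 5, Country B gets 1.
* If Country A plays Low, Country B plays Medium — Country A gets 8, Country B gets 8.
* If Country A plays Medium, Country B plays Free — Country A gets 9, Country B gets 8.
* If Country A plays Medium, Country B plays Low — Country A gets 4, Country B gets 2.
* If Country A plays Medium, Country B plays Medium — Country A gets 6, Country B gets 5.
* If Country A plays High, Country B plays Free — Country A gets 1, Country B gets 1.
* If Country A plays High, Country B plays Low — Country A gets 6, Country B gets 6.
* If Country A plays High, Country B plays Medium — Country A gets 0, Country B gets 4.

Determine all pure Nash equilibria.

For each player, find the best response to each opponent profile; mutual best responses are the pure NE.
Country A against Free: payoffs 8, 9, 1 → best response Medium.
Country A against Low: payoffs 5, 4, 6 → best response High.
Country A against Medium: payoffs 8, 6, 0 → best response Low.
Country B against Low: payoffs 2, 1, 8 → best response Medium.
Country B against Medium: payoffs 8, 2, 5 → best response Free.
Country B against High: payoffs 1, 6, 4 → best response Low.
Mutual best responses: (Low, Medium); (Medium, Free); (High, Low).

Pure-strategy Nash equilibria: (Low, Medium) and (Medium, Free) and (High, Low)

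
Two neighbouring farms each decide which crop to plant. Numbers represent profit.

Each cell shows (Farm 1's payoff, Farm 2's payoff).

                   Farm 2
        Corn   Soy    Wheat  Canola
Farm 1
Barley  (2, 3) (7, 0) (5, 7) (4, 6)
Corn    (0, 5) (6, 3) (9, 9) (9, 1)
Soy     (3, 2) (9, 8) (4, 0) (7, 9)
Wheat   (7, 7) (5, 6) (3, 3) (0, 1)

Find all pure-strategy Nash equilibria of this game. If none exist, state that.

Mark each player's best response to every combination of opponents' strategies; a profile where every player is best-responding is a pure Nash equilibrium.
Farm 1 against Corn: payoffs 2, 0, 3, 7 → best response Wheat.
Farm 1 against Soy: payoffs 7, 6, 9, 5 → best response Soy.
Farm 1 against Wheat: payoffs 5, 9, 4, 3 → best response Corn.
Farm 1 against Canola: payoffs 4, 9, 7, 0 → best response Corn.
Farm 2 against Barley: payoffs 3, 0, 7, 6 → best response Wheat.
Farm 2 against Corn: payoffs 5, 3, 9, 1 → best response Wheat.
Farm 2 against Soy: payoffs 2, 8, 0, 9 → best response Canola.
Farm 2 against Wheat: payoffs 7, 6, 3, 1 → best response Corn.
Mutual best responses: (Corn, Wheat); (Wheat, Corn).

Pure-strategy Nash equilibria: (Corn, Wheat); (Wheat, Corn)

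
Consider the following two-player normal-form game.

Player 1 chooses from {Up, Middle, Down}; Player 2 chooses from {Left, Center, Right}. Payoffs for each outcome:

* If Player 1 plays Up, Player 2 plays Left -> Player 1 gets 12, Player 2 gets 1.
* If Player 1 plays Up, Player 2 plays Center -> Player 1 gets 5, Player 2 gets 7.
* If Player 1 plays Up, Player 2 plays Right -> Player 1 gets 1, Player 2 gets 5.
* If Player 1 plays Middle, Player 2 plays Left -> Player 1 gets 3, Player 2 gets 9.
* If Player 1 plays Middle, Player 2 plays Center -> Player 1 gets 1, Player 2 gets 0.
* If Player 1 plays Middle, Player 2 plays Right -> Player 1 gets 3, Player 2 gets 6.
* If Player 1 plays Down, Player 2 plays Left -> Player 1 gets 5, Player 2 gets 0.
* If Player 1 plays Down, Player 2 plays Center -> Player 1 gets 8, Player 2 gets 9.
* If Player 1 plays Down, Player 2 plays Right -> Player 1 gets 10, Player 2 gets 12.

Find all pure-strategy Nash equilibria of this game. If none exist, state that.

Pure NE: (Down, Right)

Player 1 against Left: payoffs 12, 3, 5 → best response Up.
Player 1 against Center: payoffs 5, 1, 8 → best response Down.
Player 1 against Right: payoffs 1, 3, 10 → best response Down.
Player 2 against Up: payoffs 1, 7, 5 → best response Center.
Player 2 against Middle: payoffs 9, 0, 6 → best response Left.
Player 2 against Down: payoffs 0, 9, 12 → best response Right.
Mutual best responses: (Down, Right).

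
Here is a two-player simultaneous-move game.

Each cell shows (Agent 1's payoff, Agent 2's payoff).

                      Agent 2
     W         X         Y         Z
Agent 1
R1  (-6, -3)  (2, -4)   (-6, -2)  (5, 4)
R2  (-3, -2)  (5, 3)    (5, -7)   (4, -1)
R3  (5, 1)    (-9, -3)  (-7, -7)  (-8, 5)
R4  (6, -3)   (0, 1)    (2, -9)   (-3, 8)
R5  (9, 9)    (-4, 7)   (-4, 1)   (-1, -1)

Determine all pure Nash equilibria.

The pure Nash equilibria are (R1, Z); (R2, X); (R5, W).

Mark each player's best response to every combination of opponents' strategies; a profile where every player is best-responding is a pure Nash equilibrium.
Agent 1 against W: payoffs -6, -3, 5, 6, 9 → best response R5.
Agent 1 against X: payoffs 2, 5, -9, 0, -4 → best response R2.
Agent 1 against Y: payoffs -6, 5, -7, 2, -4 → best response R2.
Agent 1 against Z: payoffs 5, 4, -8, -3, -1 → best response R1.
Agent 2 against R1: payoffs -3, -4, -2, 4 → best response Z.
Agent 2 against R2: payoffs -2, 3, -7, -1 → best response X.
Agent 2 against R3: payoffs 1, -3, -7, 5 → best response Z.
Agent 2 against R4: payoffs -3, 1, -9, 8 → best response Z.
Agent 2 against R5: payoffs 9, 7, 1, -1 → best response W.
Mutual best responses: (R1, Z); (R2, X); (R5, W).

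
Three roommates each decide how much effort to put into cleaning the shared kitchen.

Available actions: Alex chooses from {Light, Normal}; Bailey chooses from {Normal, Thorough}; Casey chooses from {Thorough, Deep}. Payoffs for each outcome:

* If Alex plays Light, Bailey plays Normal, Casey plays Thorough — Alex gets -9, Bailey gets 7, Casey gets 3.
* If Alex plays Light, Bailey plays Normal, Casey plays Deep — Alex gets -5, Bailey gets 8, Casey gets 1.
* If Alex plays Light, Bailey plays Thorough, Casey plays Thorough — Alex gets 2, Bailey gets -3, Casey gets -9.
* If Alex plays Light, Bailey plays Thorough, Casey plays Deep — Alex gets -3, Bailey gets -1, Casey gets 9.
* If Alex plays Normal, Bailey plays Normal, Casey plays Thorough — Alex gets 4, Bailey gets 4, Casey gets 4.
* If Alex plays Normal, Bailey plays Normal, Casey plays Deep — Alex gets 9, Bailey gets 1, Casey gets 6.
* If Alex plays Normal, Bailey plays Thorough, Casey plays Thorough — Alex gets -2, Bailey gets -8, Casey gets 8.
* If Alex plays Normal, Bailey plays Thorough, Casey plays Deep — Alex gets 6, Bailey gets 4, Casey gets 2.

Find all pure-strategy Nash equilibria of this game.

No pure-strategy Nash equilibrium.

Alex against (Normal, Thorough): payoffs -9, 4 → best response Normal.
Alex against (Normal, Deep): payoffs -5, 9 → best response Normal.
Alex against (Thorough, Thorough): payoffs 2, -2 → best response Light.
Alex against (Thorough, Deep): payoffs -3, 6 → best response Normal.
Bailey against (Light, Thorough): payoffs 7, -3 → best response Normal.
Bailey against (Light, Deep): payoffs 8, -1 → best response Normal.
Bailey against (Normal, Thorough): payoffs 4, -8 → best response Normal.
Bailey against (Normal, Deep): payoffs 1, 4 → best response Thorough.
Casey against (Light, Normal): payoffs 3, 1 → best response Thorough.
Casey against (Light, Thorough): payoffs -9, 9 → best response Deep.
Casey against (Normal, Normal): payoffs 4, 6 → best response Deep.
Casey against (Normal, Thorough): payoffs 8, 2 → best response Thorough.
No profile is a mutual best response for all players.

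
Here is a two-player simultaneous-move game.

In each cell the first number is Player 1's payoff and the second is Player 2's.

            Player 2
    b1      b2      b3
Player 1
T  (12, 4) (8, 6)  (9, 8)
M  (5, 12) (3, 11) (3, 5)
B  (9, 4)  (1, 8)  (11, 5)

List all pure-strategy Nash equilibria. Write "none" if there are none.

There is no pure-strategy Nash equilibrium.

For each player, find the best response to each opponent profile; mutual best responses are the pure NE.
Player 1 against b1: payoffs 12, 5, 9 → best response T.
Player 1 against b2: payoffs 8, 3, 1 → best response T.
Player 1 against b3: payoffs 9, 3, 11 → best response B.
Player 2 against T: payoffs 4, 6, 8 → best response b3.
Player 2 against M: payoffs 12, 11, 5 → best response b1.
Player 2 against B: payoffs 4, 8, 5 → best response b2.
No profile is a mutual best response for all players.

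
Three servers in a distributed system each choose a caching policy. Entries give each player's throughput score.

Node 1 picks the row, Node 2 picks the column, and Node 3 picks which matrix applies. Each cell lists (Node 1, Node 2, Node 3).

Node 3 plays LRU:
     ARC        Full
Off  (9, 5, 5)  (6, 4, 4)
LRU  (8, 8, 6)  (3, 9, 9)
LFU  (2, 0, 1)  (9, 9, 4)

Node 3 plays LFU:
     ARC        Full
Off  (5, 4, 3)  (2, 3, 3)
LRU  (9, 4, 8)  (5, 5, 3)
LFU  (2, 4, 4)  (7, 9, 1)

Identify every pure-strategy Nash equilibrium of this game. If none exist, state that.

(Off, ARC, LRU) and (LFU, Full, LRU)

(Off, ARC, LRU): Node 1 gets 9, best alternative 8; Node 2 gets 5, best alternative 4; Node 3 gets 5, best alternative 3. No profitable deviation — NE.
(Off, ARC, LFU): Node 1 can switch to LRU (5 → 9). Not NE.
(Off, Full, LRU): Node 1 can switch to LFU (6 → 9). Not NE.
(Off, Full, LFU): Node 1 can switch to LRU (2 → 5). Not NE.
(LRU, ARC, LRU): Node 1 can switch to Off (8 → 9). Not NE.
(LRU, ARC, LFU): Node 2 can switch to Full (4 → 5). Not NE.
(LRU, Full, LRU): Node 1 can switch to Off (3 → 6). Not NE.
(LRU, Full, LFU): Node 1 can switch to LFU (5 → 7). Not NE.
(LFU, ARC, LRU): Node 1 can switch to Off (2 → 9). Not NE.
(LFU, ARC, LFU): Node 1 can switch to Off (2 → 5). Not NE.
(LFU, Full, LRU): Node 1 gets 9, best alternative 6; Node 2 gets 9, best alternative 0; Node 3 gets 4, best alternative 1. No profitable deviation — NE.
(LFU, Full, LFU): Node 3 can switch to LRU (1 → 4). Not NE.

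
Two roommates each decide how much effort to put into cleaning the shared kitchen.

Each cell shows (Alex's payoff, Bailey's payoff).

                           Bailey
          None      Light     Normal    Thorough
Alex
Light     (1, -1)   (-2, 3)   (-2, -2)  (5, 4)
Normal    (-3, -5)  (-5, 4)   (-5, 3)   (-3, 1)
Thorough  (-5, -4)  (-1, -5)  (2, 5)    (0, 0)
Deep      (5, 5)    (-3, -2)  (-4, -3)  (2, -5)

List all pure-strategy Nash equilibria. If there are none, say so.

For each player, find the best response to each opponent profile; mutual best responses are the pure NE.
Alex against None: payoffs 1, -3, -5, 5 → best response Deep.
Alex against Light: payoffs -2, -5, -1, -3 → best response Thorough.
Alex against Normal: payoffs -2, -5, 2, -4 → best response Thorough.
Alex against Thorough: payoffs 5, -3, 0, 2 → best response Light.
Bailey against Light: payoffs -1, 3, -2, 4 → best response Thorough.
Bailey against Normal: payoffs -5, 4, 3, 1 → best response Light.
Bailey against Thorough: payoffs -4, -5, 5, 0 → best response Normal.
Bailey against Deep: payoffs 5, -2, -3, -5 → best response None.
Mutual best responses: (Light, Thorough); (Thorough, Normal); (Deep, None).

(Light, Thorough); (Thorough, Normal); (Deep, None)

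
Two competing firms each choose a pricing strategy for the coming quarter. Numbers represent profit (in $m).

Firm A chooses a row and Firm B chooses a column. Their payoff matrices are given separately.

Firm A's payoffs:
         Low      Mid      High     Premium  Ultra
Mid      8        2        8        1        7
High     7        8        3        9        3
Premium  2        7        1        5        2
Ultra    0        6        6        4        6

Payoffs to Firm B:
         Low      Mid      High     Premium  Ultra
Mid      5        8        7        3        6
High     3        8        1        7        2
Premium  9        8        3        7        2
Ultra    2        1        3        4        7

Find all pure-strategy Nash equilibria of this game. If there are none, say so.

Check each profile: it is a Nash equilibrium iff no player can strictly gain by switching unilaterally.
(Mid, Low): Firm B can switch to Mid (5 → 8). Not NE.
(Mid, Mid): Firm A can switch to High (2 → 8). Not NE.
(Mid, High): Firm B can switch to Mid (7 → 8). Not NE.
(Mid, Premium): Firm A can switch to High (1 → 9). Not NE.
(Mid, Ultra): Firm B can switch to Mid (6 → 8). Not NE.
(High, Low): Firm A can switch to Mid (7 → 8). Not NE.
(High, Mid): Firm A gets 8, best alternative 7; Firm B gets 8, best alternative 7. No profitable deviation — NE.
(High, High): Firm A can switch to Mid (3 → 8). Not NE.
(High, Premium): Firm B can switch to Mid (7 → 8). Not NE.
(The remaining 11 profiles each have a profitable deviation by the same check.)

Pure NE: (High, Mid)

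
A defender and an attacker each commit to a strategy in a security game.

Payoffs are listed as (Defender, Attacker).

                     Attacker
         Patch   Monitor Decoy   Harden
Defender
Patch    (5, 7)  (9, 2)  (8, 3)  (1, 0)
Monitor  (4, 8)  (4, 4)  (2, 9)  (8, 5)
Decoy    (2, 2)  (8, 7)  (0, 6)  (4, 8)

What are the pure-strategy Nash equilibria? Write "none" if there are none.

The unique pure-strategy Nash equilibrium is (Patch, Patch).

For each player, find the best response to each opponent profile; mutual best responses are the pure NE.
Defender against Patch: payoffs 5, 4, 2 → best response Patch.
Defender against Monitor: payoffs 9, 4, 8 → best response Patch.
Defender against Decoy: payoffs 8, 2, 0 → best response Patch.
Defender against Harden: payoffs 1, 8, 4 → best response Monitor.
Attacker against Patch: payoffs 7, 2, 3, 0 → best response Patch.
Attacker against Monitor: payoffs 8, 4, 9, 5 → best response Decoy.
Attacker against Decoy: payoffs 2, 7, 6, 8 → best response Harden.
Mutual best responses: (Patch, Patch).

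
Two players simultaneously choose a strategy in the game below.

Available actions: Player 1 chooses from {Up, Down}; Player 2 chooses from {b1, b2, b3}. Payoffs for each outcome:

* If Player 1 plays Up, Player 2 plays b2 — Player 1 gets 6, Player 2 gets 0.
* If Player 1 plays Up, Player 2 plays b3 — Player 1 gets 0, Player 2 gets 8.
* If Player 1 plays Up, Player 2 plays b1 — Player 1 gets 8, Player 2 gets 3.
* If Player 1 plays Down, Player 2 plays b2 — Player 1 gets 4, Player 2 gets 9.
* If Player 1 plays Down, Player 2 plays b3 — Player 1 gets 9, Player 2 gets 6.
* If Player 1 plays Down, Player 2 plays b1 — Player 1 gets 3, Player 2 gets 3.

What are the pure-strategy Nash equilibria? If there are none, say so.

(Up, b1): Player 2 can switch to b3 (3 → 8). Not NE.
(Up, b2): Player 2 can switch to b1 (0 → 3). Not NE.
(Up, b3): Player 1 can switch to Down (0 → 9). Not NE.
(Down, b1): Player 1 can switch to Up (3 → 8). Not NE.
(Down, b2): Player 1 can switch to Up (4 → 6). Not NE.
(Down, b3): Player 2 can switch to b2 (6 → 9). Not NE.

There is no pure-strategy Nash equilibrium.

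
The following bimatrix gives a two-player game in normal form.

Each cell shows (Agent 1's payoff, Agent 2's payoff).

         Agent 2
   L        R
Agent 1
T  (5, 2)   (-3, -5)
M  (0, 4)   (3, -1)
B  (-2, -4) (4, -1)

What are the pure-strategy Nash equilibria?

The pure Nash equilibria are (T, L) and (B, R).

Agent 1 against L: payoffs 5, 0, -2 → best response T.
Agent 1 against R: payoffs -3, 3, 4 → best response B.
Agent 2 against T: payoffs 2, -5 → best response L.
Agent 2 against M: payoffs 4, -1 → best response L.
Agent 2 against B: payoffs -4, -1 → best response R.
Mutual best responses: (T, L); (B, R).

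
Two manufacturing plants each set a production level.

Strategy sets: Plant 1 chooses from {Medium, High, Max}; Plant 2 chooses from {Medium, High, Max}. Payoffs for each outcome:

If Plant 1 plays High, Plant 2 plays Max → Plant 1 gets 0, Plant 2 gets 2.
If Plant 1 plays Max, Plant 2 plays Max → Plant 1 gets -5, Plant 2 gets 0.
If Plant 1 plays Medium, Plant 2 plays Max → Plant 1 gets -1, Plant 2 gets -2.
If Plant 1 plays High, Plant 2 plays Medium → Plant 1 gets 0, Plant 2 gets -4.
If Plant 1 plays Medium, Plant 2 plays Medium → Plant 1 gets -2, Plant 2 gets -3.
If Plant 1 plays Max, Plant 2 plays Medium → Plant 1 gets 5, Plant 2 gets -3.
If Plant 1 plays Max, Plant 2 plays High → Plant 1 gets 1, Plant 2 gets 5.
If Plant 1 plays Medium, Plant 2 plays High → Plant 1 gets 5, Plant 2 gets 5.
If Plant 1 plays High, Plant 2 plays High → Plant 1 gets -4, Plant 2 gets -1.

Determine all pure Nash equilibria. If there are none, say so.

(Medium, High) and (High, Max)

For each strategy profile, look for a profitable unilateral deviation.
(Medium, Medium): Plant 1 can switch to High (-2 → 0). Not NE.
(Medium, High): Plant 1 gets 5, best alternative 1; Plant 2 gets 5, best alternative -2. No profitable deviation — NE.
(Medium, Max): Plant 1 can switch to High (-1 → 0). Not NE.
(High, Medium): Plant 1 can switch to Max (0 → 5). Not NE.
(High, High): Plant 1 can switch to Medium (-4 → 5). Not NE.
(High, Max): Plant 1 gets 0, best alternative -1; Plant 2 gets 2, best alternative -1. No profitable deviation — NE.
(Max, Medium): Plant 2 can switch to High (-3 → 5). Not NE.
(Max, High): Plant 1 can switch to Medium (1 → 5). Not NE.
(Max, Max): Plant 1 can switch to Medium (-5 → -1). Not NE.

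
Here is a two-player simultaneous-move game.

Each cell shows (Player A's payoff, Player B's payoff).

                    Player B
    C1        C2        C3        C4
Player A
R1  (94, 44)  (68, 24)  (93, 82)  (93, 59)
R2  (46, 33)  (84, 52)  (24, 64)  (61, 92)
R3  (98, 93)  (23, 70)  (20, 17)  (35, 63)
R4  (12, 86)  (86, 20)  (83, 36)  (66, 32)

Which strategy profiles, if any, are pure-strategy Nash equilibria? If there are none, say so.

The pure Nash equilibria are (R1, C3) and (R3, C1).

Player A against C1: payoffs 94, 46, 98, 12 → best response R3.
Player A against C2: payoffs 68, 84, 23, 86 → best response R4.
Player A against C3: payoffs 93, 24, 20, 83 → best response R1.
Player A against C4: payoffs 93, 61, 35, 66 → best response R1.
Player B against R1: payoffs 44, 24, 82, 59 → best response C3.
Player B against R2: payoffs 33, 52, 64, 92 → best response C4.
Player B against R3: payoffs 93, 70, 17, 63 → best response C1.
Player B against R4: payoffs 86, 20, 36, 32 → best response C1.
Mutual best responses: (R1, C3); (R3, C1).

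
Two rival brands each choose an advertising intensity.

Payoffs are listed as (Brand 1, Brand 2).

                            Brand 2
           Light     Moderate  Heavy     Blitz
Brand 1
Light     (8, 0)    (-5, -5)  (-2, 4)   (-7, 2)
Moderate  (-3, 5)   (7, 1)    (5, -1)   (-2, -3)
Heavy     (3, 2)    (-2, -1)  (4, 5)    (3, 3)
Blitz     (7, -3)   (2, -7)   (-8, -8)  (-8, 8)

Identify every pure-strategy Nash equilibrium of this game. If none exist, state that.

(Light, Light): Brand 2 can switch to Heavy (0 → 4). Not NE.
(Light, Moderate): Brand 1 can switch to Moderate (-5 → 7). Not NE.
(Light, Heavy): Brand 1 can switch to Moderate (-2 → 5). Not NE.
(Light, Blitz): Brand 1 can switch to Moderate (-7 → -2). Not NE.
(Moderate, Light): Brand 1 can switch to Light (-3 → 8). Not NE.
(Moderate, Moderate): Brand 2 can switch to Light (1 → 5). Not NE.
(Moderate, Heavy): Brand 2 can switch to Light (-1 → 5). Not NE.
(Moderate, Blitz): Brand 1 can switch to Heavy (-2 → 3). Not NE.
(Heavy, Light): Brand 1 can switch to Light (3 → 8). Not NE.
(Heavy, Moderate): Brand 1 can switch to Moderate (-2 → 7). Not NE.
(Heavy, Heavy): Brand 1 can switch to Moderate (4 → 5). Not NE.
(Heavy, Blitz): Brand 2 can switch to Heavy (3 → 5). Not NE.
(The remaining 4 profiles each have a profitable deviation by the same check.)

No pure-strategy Nash equilibrium.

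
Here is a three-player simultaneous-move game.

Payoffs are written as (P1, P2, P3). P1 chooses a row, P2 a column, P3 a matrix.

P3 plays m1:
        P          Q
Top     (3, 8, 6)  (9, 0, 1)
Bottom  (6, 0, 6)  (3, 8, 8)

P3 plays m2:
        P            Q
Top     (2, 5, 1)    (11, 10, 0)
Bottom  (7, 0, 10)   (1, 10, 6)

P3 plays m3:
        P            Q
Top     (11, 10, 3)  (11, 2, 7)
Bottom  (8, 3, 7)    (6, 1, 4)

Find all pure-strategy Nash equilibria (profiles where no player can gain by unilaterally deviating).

P1 against (P, m1): payoffs 3, 6 → best response Bottom.
P1 against (P, m2): payoffs 2, 7 → best response Bottom.
P1 against (P, m3): payoffs 11, 8 → best response Top.
P1 against (Q, m1): payoffs 9, 3 → best response Top.
P1 against (Q, m2): payoffs 11, 1 → best response Top.
P1 against (Q, m3): payoffs 11, 6 → best response Top.
P2 against (Top, m1): payoffs 8, 0 → best response P.
P2 against (Top, m2): payoffs 5, 10 → best response Q.
P2 against (Top, m3): payoffs 10, 2 → best response P.
P2 against (Bottom, m1): payoffs 0, 8 → best response Q.
P2 against (Bottom, m2): payoffs 0, 10 → best response Q.
P2 against (Bottom, m3): payoffs 3, 1 → best response P.
P3 against (Top, P): payoffs 6, 1, 3 → best response m1.
P3 against (Top, Q): payoffs 1, 0, 7 → best response m3.
P3 against (Bottom, P): payoffs 6, 10, 7 → best response m2.
P3 against (Bottom, Q): payoffs 8, 6, 4 → best response m1.
No profile is a mutual best response for all players.

This game has no pure Nash equilibrium.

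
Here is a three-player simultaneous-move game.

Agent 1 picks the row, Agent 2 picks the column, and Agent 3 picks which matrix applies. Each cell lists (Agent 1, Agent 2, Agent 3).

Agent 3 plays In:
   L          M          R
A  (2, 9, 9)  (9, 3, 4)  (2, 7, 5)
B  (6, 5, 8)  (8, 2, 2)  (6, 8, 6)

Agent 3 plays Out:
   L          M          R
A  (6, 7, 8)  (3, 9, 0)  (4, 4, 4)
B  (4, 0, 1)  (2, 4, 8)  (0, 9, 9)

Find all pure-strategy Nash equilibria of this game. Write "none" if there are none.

Mark each player's best response to every combination of opponents' strategies; a profile where every player is best-responding is a pure Nash equilibrium.
Agent 1 against (L, In): payoffs 2, 6 → best response B.
Agent 1 against (L, Out): payoffs 6, 4 → best response A.
Agent 1 against (M, In): payoffs 9, 8 → best response A.
Agent 1 against (M, Out): payoffs 3, 2 → best response A.
Agent 1 against (R, In): payoffs 2, 6 → best response B.
Agent 1 against (R, Out): payoffs 4, 0 → best response A.
Agent 2 against (A, In): payoffs 9, 3, 7 → best response L.
Agent 2 against (A, Out): payoffs 7, 9, 4 → best response M.
Agent 2 against (B, In): payoffs 5, 2, 8 → best response R.
Agent 2 against (B, Out): payoffs 0, 4, 9 → best response R.
Agent 3 against (A, L): payoffs 9, 8 → best response In.
Agent 3 against (A, M): payoffs 4, 0 → best response In.
Agent 3 against (A, R): payoffs 5, 4 → best response In.
Agent 3 against (B, L): payoffs 8, 1 → best response In.
Agent 3 against (B, M): payoffs 2, 8 → best response Out.
Agent 3 against (B, R): payoffs 6, 9 → best response Out.
No profile is a mutual best response for all players.

none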